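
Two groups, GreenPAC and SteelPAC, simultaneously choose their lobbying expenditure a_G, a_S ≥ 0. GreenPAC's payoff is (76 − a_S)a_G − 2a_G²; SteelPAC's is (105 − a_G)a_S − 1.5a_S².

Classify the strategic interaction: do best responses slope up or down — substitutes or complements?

Expanding GreenPAC's payoff: 76a_G − a_Sa_G − 2a_G².
∂π/∂a_G = 76 − a_S − 4a_G = 0, so a_G = 19 − 0.25a_S.
The best-response slope da_G/da_S = −0.25 < 0: the reaction function is downward-sloping, so the choices are strategic substitutes.

strategic substitutes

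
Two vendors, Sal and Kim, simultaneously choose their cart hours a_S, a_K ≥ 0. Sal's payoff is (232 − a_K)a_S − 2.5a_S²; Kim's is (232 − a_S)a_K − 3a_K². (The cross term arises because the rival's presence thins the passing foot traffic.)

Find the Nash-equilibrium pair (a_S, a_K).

40, 32

Expanding Sal's payoff: 232a_S − a_Ka_S − 2.5a_S².
∂π/∂a_S = 232 − a_K − 5a_S = 0, so a_S = 46.4 − 0.2a_K.
Likewise for Kim: a_K = 116/3 − (1/6)a_S.
Solving the two reaction functions simultaneously: (1 − (−0.2)(−1/6))a_S = 46.4 − 0.2·(116/3), so (29/30)a_S = 116/3 and a_S = 40.
Then a_K = 116/3 − (1/6)·40 = 32.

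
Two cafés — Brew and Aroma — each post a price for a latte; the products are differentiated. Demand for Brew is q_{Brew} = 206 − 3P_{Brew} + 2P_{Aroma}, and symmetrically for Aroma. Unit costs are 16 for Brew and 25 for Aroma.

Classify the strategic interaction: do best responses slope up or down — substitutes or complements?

strategic complements

Brew's profit: π = (P_{Brew} − 16)(206 − 3P_{Brew} + 2P_{Aroma}).
∂π/∂P_{Brew} = 254 − 6P_{Brew} + 2P_{Aroma} = 0 ⇒ P_{Brew} = 127/3 + (1/3)P_{Aroma}.
The best-response slope dP_{Brew}/dP_{Aroma} = 1/3 > 0: the reaction function is upward-sloping, so the choices are strategic complements.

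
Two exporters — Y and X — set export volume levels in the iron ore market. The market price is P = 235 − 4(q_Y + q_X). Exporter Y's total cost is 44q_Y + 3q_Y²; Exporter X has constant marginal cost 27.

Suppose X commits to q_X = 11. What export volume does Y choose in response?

Exporter Y's profit: π = q_Y(235 − 4(q_Y + q_X)) − 44q_Y − 3q_Y².
∂π/∂q_Y = 191 − 14q_Y − 4q_X = 0, so q_Y = 191/14 − (2/7)q_X.
At q_X = 11: q_Y = 191/14 − (2/7)·11 = 10.5.

10.5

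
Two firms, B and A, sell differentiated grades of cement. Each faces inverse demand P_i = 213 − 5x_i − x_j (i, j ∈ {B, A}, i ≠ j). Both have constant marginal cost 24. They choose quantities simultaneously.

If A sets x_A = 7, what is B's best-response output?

18.2

Firm B's profit: π = x_B(213 − 5x_B − x_A) − 24x_B.
∂π/∂x_B = 189 − 10x_B − x_A = 0 ⇒ x_B = 18.9 − 0.1x_A.
At x_A = 7: x_B = 18.9 − 0.1·7 = 18.2.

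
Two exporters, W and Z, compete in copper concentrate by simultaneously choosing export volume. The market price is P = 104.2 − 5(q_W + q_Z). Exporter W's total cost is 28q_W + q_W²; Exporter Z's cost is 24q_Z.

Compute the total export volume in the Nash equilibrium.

Exporter W's profit: π = q_W(104.2 − 5(q_W + q_Z)) − 28q_W − q_W².
∂π/∂q_W = 76.2 − 12q_W − 5q_Z = 0, so q_W = 6.35 − (5/12)q_Z.
For Z: ∂π/∂q_Z = 80.2 − 10q_Z − 5q_W = 0 ⇒ q_Z = 8.02 − 0.5q_W.
Plugging q_Z into W's best response: q_W = 6.35 − (5/12)(8.02 − 0.5q_W) ⇒ (19/24)q_W = 361/120, so q_W = 3.8.
Then q_Z = 8.02 − 0.5·3.8 = 6.12.
Total export volume: 3.8 + 6.12 = 9.92.

9.92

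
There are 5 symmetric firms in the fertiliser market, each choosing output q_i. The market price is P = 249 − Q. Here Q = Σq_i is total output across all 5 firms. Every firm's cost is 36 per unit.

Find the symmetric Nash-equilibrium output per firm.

35.5

A representative firm's profit is π_i = q_i(249 − Q) − 36q_i, with Q = q_i + Σ_{j≠i} q_j.
First-order condition: 213 − 2q_i − Σ_{j≠i} q_j = 0.
Imposing symmetry (q_j = q for all j) turns Σ_{j≠i} q_j into 4q, so 213 = 6q and q = 35.5.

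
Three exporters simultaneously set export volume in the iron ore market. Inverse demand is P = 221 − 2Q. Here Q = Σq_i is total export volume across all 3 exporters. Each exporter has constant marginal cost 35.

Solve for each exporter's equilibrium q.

23.25

A representative exporter's profit is π_i = q_i(221 − 2Q) − 35q_i, with Q = q_i + Σ_{j≠i} q_j.
First-order condition: 186 − 4q_i − 2Σ_{j≠i} q_j = 0.
Imposing symmetry (q_j = q for all j) turns Σ_{j≠i} q_j into 2q, so 186 = 8q and q = 23.25.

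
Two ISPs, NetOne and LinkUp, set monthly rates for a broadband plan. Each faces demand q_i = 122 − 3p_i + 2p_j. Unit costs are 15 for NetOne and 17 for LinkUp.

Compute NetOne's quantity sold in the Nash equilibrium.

NetOne's profit: π = (p_{NetOne} − 15)(122 − 3p_{NetOne} + 2p_{LinkUp}).
∂π/∂p_{NetOne} = 167 − 6p_{NetOne} + 2p_{LinkUp} = 0 ⇒ p_{NetOne} = 167/6 + (1/3)p_{LinkUp}.
Similarly p_{LinkUp} = 173/6 + (1/3)p_{NetOne}.
Solving the two reaction functions simultaneously: (1 − (1/3)(1/3))p_{NetOne} = 167/6 + (1/3)·(173/6), so (8/9)p_{NetOne} = 337/9 and p_{NetOne} = 42.125.
Then p_{LinkUp} = 173/6 + (1/3)·42.125 = 42.875.
q_{NetOne} = 122 − 3·42.125 + 2·42.875 = 81.375.

81.375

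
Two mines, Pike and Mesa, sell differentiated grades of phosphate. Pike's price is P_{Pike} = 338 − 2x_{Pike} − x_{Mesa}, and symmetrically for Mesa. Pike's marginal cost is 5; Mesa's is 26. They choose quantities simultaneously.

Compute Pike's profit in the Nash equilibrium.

9248

Mine Pike's profit: π = x_{Pike}(338 − 2x_{Pike} − x_{Mesa}) − 5x_{Pike}.
∂π/∂x_{Pike} = 333 − 4x_{Pike} − x_{Mesa} = 0 ⇒ x_{Pike} = 83.25 − 0.25x_{Mesa}.
Similarly x_{Mesa} = 78 − 0.25x_{Pike}.
Substituting the second reaction function into the first: x_{Pike} = 83.25 − 0.25(78 − 0.25x_{Pike}), which gives 0.9375x_{Pike} = 63.75 ⇒ x_{Pike} = 68.
Then x_{Mesa} = 78 − 0.25·68 = 61.
P_{Pike} = 338 − 2·68 − 61 = 141.
Profit = (141 − 5)·68 = 9248.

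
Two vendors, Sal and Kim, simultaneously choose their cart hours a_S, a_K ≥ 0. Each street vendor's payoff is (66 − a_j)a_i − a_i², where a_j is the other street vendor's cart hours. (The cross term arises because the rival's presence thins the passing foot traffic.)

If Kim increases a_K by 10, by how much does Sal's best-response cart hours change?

Sal's payoff is (66 − a_K)a_S − a_S².
∂π/∂a_S = 66 − a_K − 2a_S = 0, so a_S = 33 − 0.5a_K.
The reaction-function slope is −0.5, so a 10-unit rise in a_K moves a_S by −0.5 × 10 = −5. Sal's best response falls — the actions are strategic substitutes.

-5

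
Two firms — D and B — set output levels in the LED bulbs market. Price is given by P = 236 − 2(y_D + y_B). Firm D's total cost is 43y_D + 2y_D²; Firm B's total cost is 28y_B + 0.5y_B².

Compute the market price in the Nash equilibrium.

Firm D's profit: π = y_D(236 − 2(y_D + y_B)) − 43y_D − 2y_D².
∂π/∂y_D = 193 − 8y_D − 2y_B = 0, so y_D = 24.125 − 0.25y_B.
For B: ∂π/∂y_B = 208 − 5y_B − 2y_D = 0 ⇒ y_B = 41.6 − 0.4y_D.
Solving the two reaction functions simultaneously: (1 − (−0.25)(−0.4))y_D = 24.125 − 0.25·41.6, so 0.9y_D = 13.725 and y_D = 15.25.
Then y_B = 41.6 − 0.4·15.25 = 35.5.
Equilibrium price: P = 236 − 2·50.75 = 134.5.

134.5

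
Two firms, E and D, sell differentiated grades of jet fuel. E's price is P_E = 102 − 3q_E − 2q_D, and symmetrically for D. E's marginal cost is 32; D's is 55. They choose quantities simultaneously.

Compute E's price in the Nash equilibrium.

62.5625

Firm E's profit: π = q_E(102 − 3q_E − 2q_D) − 32q_E.
∂π/∂q_E = 70 − 6q_E − 2q_D = 0 ⇒ q_E = 35/3 − (1/3)q_D.
Similarly q_D = 47/6 − (1/3)q_E.
Plugging q_D into E's best response: q_E = 35/3 − (1/3)(47/6 − (1/3)q_E) ⇒ (8/9)q_E = 163/18, so q_E = 10.1875.
Then q_D = 47/6 − (1/3)·10.1875 = 4.4375.
P_E = 102 − 3·10.1875 − 2·4.4375 = 62.5625.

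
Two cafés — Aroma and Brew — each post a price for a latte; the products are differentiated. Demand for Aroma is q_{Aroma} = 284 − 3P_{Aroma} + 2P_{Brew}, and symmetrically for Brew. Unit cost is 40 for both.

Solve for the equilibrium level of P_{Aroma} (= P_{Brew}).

101

Aroma's profit: π = (P_{Aroma} − 40)(284 − 3P_{Aroma} + 2P_{Brew}).
∂π/∂P_{Aroma} = 404 − 6P_{Aroma} + 2P_{Brew} = 0 ⇒ P_{Aroma} = 202/3 + (1/3)P_{Brew}.
Setting P_{Aroma} = P_{Brew} in the reaction function: P_{Aroma} = 202/3 + (1/3)P_{Aroma}, so P_{Aroma} = (202/3) / (2/3) = 101.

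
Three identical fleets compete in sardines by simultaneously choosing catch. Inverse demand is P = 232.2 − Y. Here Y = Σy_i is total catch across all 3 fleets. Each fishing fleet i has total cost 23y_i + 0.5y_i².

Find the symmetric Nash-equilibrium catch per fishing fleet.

41.84

A representative fishing fleet's profit is π_i = y_i(232.2 − Y) − 23y_i − 0.5y_i², with Y = y_i + Σ_{j≠i} y_j.
First-order condition: 209.2 − 3y_i − Σ_{j≠i} y_j = 0.
Imposing symmetry (y_j = y for all j) turns Σ_{j≠i} y_j into 2y, so 209.2 = 5y and y = 41.84.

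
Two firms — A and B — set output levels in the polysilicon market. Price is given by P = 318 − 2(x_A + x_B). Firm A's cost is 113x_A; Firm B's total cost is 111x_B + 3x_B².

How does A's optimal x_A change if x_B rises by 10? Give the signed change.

-5

Firm A's profit: π = x_A(318 − 2(x_A + x_B)) − 113x_A.
∂π/∂x_A = 205 − 4x_A − 2x_B = 0, so x_A = 51.25 − 0.5x_B.
The reaction-function slope is −0.5, so a 10-unit rise in x_B moves x_A by −0.5 × 10 = −5. A's best response falls — the actions are strategic substitutes.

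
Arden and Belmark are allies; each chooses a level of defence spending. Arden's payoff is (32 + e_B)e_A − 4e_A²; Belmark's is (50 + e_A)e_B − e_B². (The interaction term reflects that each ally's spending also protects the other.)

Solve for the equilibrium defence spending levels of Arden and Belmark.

7.6, 28.8

Expanding Arden's payoff: 32e_A + e_Be_A − 4e_A².
∂π/∂e_A = 32 + e_B − 8e_A = 0, so e_A = 4 + 0.125e_B.
Likewise for Belmark: e_B = 25 + 0.5e_A.
Solving the two reaction functions simultaneously: (1 − (0.125)(0.5))e_A = 4 + 0.125·25, so 0.9375e_A = 7.125 and e_A = 7.6.
Then e_B = 25 + 0.5·7.6 = 28.8.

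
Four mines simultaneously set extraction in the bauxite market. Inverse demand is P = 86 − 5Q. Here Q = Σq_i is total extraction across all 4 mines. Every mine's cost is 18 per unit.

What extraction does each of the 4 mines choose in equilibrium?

A representative mine's profit is π_i = q_i(86 − 5Q) − 18q_i, with Q = q_i + Σ_{j≠i} q_j.
First-order condition: 68 − 10q_i − 5Σ_{j≠i} q_j = 0.
In a symmetric equilibrium every mine chooses the same q, so Σ_{j≠i} q_j = 3q. The condition becomes 68 − 25q = 0, giving q = 68/25 = 2.72.

2.72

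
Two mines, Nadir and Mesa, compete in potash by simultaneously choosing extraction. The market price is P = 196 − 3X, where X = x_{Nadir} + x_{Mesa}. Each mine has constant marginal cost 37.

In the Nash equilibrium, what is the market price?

90

Mine Nadir's profit: π = x_{Nadir}(196 − 3(x_{Nadir} + x_{Mesa})) − 37x_{Nadir}.
∂π/∂x_{Nadir} = 159 − 6x_{Nadir} − 3x_{Mesa} = 0, so x_{Nadir} = 26.5 − 0.5x_{Mesa}.
Setting x_{Nadir} = x_{Mesa} in the reaction function: x_{Nadir} = 26.5 − 0.5x_{Nadir}, so x_{Nadir} = 26.5 / 1.5 = 53/3.
Equilibrium price: P = 196 − 3·(106/3) = 90.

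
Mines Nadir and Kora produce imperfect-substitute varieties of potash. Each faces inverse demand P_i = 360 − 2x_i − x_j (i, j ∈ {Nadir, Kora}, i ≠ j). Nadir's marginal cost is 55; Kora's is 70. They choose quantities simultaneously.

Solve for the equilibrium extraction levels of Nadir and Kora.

62, 57

Mine Nadir's profit: π = x_{Nadir}(360 − 2x_{Nadir} − x_{Kora}) − 55x_{Nadir}.
∂π/∂x_{Nadir} = 305 − 4x_{Nadir} − x_{Kora} = 0 ⇒ x_{Nadir} = 76.25 − 0.25x_{Kora}.
Similarly x_{Kora} = 72.5 − 0.25x_{Nadir}.
Substituting the second reaction function into the first: x_{Nadir} = 76.25 − 0.25(72.5 − 0.25x_{Nadir}), which gives 0.9375x_{Nadir} = 58.125 ⇒ x_{Nadir} = 62.
Then x_{Kora} = 72.5 − 0.25·62 = 57.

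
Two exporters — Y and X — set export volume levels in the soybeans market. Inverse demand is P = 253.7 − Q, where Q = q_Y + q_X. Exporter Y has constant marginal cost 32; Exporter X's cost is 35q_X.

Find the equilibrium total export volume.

Exporter Y's profit: π = q_Y(253.7 − (q_Y + q_X)) − 32q_Y.
∂π/∂q_Y = 221.7 − 2q_Y − q_X = 0, so q_Y = 110.85 − 0.5q_X.
By the same steps for X: q_X = 109.35 − 0.5q_Y.
Plugging q_X into Y's best response: q_Y = 110.85 − 0.5(109.35 − 0.5q_Y) ⇒ 0.75q_Y = 56.175, so q_Y = 74.9.
Then q_X = 109.35 − 0.5·74.9 = 71.9.
Total export volume: 74.9 + 71.9 = 146.8.

146.8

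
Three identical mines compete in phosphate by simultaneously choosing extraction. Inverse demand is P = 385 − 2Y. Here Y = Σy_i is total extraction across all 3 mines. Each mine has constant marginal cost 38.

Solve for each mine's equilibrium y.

A representative mine's profit is π_i = y_i(385 − 2Y) − 38y_i, with Y = y_i + Σ_{j≠i} y_j.
First-order condition: 347 − 4y_i − 2Σ_{j≠i} y_j = 0.
In a symmetric equilibrium every mine chooses the same y, so Σ_{j≠i} y_j = 2y. The condition becomes 347 − 8y = 0, giving y = 347/8 = 43.375.

43.375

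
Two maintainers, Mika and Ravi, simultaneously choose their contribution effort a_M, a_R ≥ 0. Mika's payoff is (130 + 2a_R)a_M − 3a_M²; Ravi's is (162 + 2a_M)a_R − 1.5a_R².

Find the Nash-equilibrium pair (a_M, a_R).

51, 88

Expanding Mika's payoff: 130a_M + 2a_Ra_M − 3a_M².
∂π/∂a_M = 130 + 2a_R − 6a_M = 0, so a_M = 65/3 + (1/3)a_R.
Likewise for Ravi: a_R = 54 + (2/3)a_M.
Plugging a_R into Mika's best response: a_M = 65/3 + (1/3)(54 + (2/3)a_M) ⇒ (7/9)a_M = 119/3, so a_M = 51.
Then a_R = 54 + (2/3)·51 = 88.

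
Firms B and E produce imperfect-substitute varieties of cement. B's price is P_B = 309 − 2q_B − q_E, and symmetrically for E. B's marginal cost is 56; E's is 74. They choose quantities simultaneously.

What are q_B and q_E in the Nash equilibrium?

51.8, 45.8

Firm B's profit: π = q_B(309 − 2q_B − q_E) − 56q_B.
∂π/∂q_B = 253 − 4q_B − q_E = 0 ⇒ q_B = 63.25 − 0.25q_E.
Similarly q_E = 58.75 − 0.25q_B.
Substituting the second reaction function into the first: q_B = 63.25 − 0.25(58.75 − 0.25q_B), which gives 0.9375q_B = 48.5625 ⇒ q_B = 51.8.
Then q_E = 58.75 − 0.25·51.8 = 45.8.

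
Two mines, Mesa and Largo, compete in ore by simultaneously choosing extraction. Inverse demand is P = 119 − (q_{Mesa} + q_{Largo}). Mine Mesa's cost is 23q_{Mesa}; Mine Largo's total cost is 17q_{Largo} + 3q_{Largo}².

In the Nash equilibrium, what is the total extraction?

51.6

Mine Mesa's profit: π = q_{Mesa}(119 − (q_{Mesa} + q_{Largo})) − 23q_{Mesa}.
∂π/∂q_{Mesa} = 96 − 2q_{Mesa} − q_{Largo} = 0, so q_{Mesa} = 48 − 0.5q_{Largo}.
For Largo: ∂π/∂q_{Largo} = 102 − 8q_{Largo} − q_{Mesa} = 0 ⇒ q_{Largo} = 12.75 − 0.125q_{Mesa}.
Solving the two reaction functions simultaneously: (1 − (−0.5)(−0.125))q_{Mesa} = 48 − 0.5·12.75, so 0.9375q_{Mesa} = 41.625 and q_{Mesa} = 44.4.
Then q_{Largo} = 12.75 − 0.125·44.4 = 7.2.
Total extraction: 44.4 + 7.2 = 51.6.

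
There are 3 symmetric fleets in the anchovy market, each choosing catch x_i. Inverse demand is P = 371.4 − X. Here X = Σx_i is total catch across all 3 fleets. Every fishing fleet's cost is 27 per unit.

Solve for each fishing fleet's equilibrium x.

A representative fishing fleet's profit is π_i = x_i(371.4 − X) − 27x_i, with X = x_i + Σ_{j≠i} x_j.
First-order condition: 344.4 − 2x_i − Σ_{j≠i} x_j = 0.
Imposing symmetry (x_j = x for all j) turns Σ_{j≠i} x_j into 2x, so 344.4 = 4x and x = 86.1.

86.1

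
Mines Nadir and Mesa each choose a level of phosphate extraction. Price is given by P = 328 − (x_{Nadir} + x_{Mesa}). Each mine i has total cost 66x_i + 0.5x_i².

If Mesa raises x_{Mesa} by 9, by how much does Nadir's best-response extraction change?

-3

Mine Nadir's profit: π = x_{Nadir}(328 − (x_{Nadir} + x_{Mesa})) − 66x_{Nadir} − 0.5x_{Nadir}².
∂π/∂x_{Nadir} = 262 − 3x_{Nadir} − x_{Mesa} = 0, so x_{Nadir} = 262/3 − (1/3)x_{Mesa}.
The reaction-function slope is −1/3, so a 9-unit rise in x_{Mesa} moves x_{Nadir} by −1/3 × 9 = −3. Nadir's best response falls — the actions are strategic substitutes.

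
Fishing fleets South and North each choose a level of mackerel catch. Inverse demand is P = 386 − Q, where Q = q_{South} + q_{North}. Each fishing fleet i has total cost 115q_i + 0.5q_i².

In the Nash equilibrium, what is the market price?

250.5

Fishing fleet South's profit: π = q_{South}(386 − (q_{South} + q_{North})) − 115q_{South} − 0.5q_{South}².
∂π/∂q_{South} = 271 − 3q_{South} − q_{North} = 0, so q_{South} = 271/3 − (1/3)q_{North}.
By symmetry q_{North} = q_{South}; substituting into the reaction function, (4/3)q_{South} = 271/3 and q_{South} = 67.75.
Equilibrium price: P = 386 − 135.5 = 250.5.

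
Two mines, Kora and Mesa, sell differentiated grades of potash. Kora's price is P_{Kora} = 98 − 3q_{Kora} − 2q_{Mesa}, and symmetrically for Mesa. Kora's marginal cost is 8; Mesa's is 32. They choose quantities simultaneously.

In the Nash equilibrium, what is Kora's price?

46.25

Mine Kora's profit: π = q_{Kora}(98 − 3q_{Kora} − 2q_{Mesa}) − 8q_{Kora}.
∂π/∂q_{Kora} = 90 − 6q_{Kora} − 2q_{Mesa} = 0 ⇒ q_{Kora} = 15 − (1/3)q_{Mesa}.
Similarly q_{Mesa} = 11 − (1/3)q_{Kora}.
Solving the two reaction functions simultaneously: (1 − (−1/3)(−1/3))q_{Kora} = 15 − (1/3)·11, so (8/9)q_{Kora} = 34/3 and q_{Kora} = 12.75.
Then q_{Mesa} = 11 − (1/3)·12.75 = 6.75.
P_{Kora} = 98 − 3·12.75 − 2·6.75 = 46.25.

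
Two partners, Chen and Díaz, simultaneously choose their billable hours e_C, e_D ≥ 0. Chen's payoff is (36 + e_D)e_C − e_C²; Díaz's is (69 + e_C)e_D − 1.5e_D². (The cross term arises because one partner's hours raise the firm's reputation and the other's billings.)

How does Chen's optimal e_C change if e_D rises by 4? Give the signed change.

2

Expanding Chen's payoff: 36e_C + e_De_C − e_C².
∂π/∂e_C = 36 + e_D − 2e_C = 0, so e_C = 18 + 0.5e_D.
The reaction-function slope is 0.5, so a 4-unit rise in e_D moves e_C by 0.5 × 4 = 2. Chen's best response rises — the actions are strategic complements.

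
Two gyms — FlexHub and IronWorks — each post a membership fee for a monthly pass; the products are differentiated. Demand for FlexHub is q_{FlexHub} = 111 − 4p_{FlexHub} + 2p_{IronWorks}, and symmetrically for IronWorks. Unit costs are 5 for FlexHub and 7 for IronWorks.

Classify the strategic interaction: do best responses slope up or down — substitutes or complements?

strategic complements

FlexHub's profit: π = (p_{FlexHub} − 5)(111 − 4p_{FlexHub} + 2p_{IronWorks}).
∂π/∂p_{FlexHub} = 131 − 8p_{FlexHub} + 2p_{IronWorks} = 0 ⇒ p_{FlexHub} = 16.375 + 0.25p_{IronWorks}.
The best-response slope dp_{FlexHub}/dp_{IronWorks} = 0.25 > 0: the reaction function is upward-sloping, so the choices are strategic complements.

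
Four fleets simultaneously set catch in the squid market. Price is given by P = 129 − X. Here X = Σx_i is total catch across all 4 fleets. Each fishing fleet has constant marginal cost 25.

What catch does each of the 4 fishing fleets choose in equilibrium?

A representative fishing fleet's profit is π_i = x_i(129 − X) − 25x_i, with X = x_i + Σ_{j≠i} x_j.
First-order condition: 104 − 2x_i − Σ_{j≠i} x_j = 0.
In a symmetric equilibrium every fishing fleet chooses the same x, so Σ_{j≠i} x_j = 3x. The condition becomes 104 − 5x = 0, giving x = 104/5 = 20.8.

20.8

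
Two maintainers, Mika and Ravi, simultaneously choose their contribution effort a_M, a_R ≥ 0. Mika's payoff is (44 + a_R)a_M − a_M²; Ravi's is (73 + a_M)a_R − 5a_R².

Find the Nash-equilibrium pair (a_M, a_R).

27, 10

Expanding Mika's payoff: 44a_M + a_Ra_M − a_M².
∂π/∂a_M = 44 + a_R − 2a_M = 0, so a_M = 22 + 0.5a_R.
Likewise for Ravi: a_R = 7.3 + 0.1a_M.
Substituting the second reaction function into the first: a_M = 22 + 0.5(7.3 + 0.1a_M), which gives 0.95a_M = 25.65 ⇒ a_M = 27.
Then a_R = 7.3 + 0.1·27 = 10.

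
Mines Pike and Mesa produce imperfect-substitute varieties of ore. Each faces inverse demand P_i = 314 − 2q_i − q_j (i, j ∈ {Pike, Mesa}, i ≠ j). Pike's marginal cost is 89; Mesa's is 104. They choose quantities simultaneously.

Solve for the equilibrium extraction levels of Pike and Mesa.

46, 41

Mine Pike's profit: π = q_{Pike}(314 − 2q_{Pike} − q_{Mesa}) − 89q_{Pike}.
∂π/∂q_{Pike} = 225 − 4q_{Pike} − q_{Mesa} = 0 ⇒ q_{Pike} = 56.25 − 0.25q_{Mesa}.
Similarly q_{Mesa} = 52.5 − 0.25q_{Pike}.
Substituting the second reaction function into the first: q_{Pike} = 56.25 − 0.25(52.5 − 0.25q_{Pike}), which gives 0.9375q_{Pike} = 43.125 ⇒ q_{Pike} = 46.
Then q_{Mesa} = 52.5 − 0.25·46 = 41.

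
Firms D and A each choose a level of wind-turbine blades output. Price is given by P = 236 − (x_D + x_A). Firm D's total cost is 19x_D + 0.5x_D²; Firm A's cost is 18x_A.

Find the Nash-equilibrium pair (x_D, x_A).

Firm D's profit: π = x_D(236 − (x_D + x_A)) − 19x_D − 0.5x_D².
∂π/∂x_D = 217 − 3x_D − x_A = 0, so x_D = 217/3 − (1/3)x_A.
For A: ∂π/∂x_A = 218 − 2x_A − x_D = 0 ⇒ x_A = 109 − 0.5x_D.
Plugging x_A into D's best response: x_D = 217/3 − (1/3)(109 − 0.5x_D) ⇒ (5/6)x_D = 36, so x_D = 43.2.
Then x_A = 109 − 0.5·43.2 = 87.4.

43.2, 87.4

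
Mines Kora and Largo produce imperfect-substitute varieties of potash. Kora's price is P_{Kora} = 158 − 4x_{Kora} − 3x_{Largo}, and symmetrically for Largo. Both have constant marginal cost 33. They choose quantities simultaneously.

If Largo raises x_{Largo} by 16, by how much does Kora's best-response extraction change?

Mine Kora's profit: π = x_{Kora}(158 − 4x_{Kora} − 3x_{Largo}) − 33x_{Kora}.
∂π/∂x_{Kora} = 125 − 8x_{Kora} − 3x_{Largo} = 0 ⇒ x_{Kora} = 15.625 − 0.375x_{Largo}.
The reaction-function slope is −0.375, so a 16-unit rise in x_{Largo} moves x_{Kora} by −0.375 × 16 = −6. Kora's best response falls — the actions are strategic substitutes.

-6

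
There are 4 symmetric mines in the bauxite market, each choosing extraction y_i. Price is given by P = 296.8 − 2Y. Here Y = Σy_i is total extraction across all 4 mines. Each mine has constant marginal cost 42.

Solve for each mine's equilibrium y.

A representative mine's profit is π_i = y_i(296.8 − 2Y) − 42y_i, with Y = y_i + Σ_{j≠i} y_j.
First-order condition: 254.8 − 4y_i − 2Σ_{j≠i} y_j = 0.
Imposing symmetry (y_j = y for all j) turns Σ_{j≠i} y_j into 3y, so 254.8 = 10y and y = 25.48.

25.48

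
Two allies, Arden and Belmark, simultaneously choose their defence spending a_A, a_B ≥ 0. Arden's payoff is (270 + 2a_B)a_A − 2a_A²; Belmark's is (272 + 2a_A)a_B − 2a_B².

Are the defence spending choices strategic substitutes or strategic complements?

Expanding Arden's payoff: 270a_A + 2a_Ba_A − 2a_A².
∂π/∂a_A = 270 + 2a_B − 4a_A = 0, so a_A = 67.5 + 0.5a_B.
The best-response slope da_A/da_B = 0.5 > 0: the reaction function is upward-sloping, so the choices are strategic complements.

strategic complements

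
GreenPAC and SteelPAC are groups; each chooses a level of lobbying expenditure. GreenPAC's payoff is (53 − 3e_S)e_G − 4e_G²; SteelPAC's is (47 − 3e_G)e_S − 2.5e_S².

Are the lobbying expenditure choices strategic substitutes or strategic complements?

strategic substitutes

Expanding GreenPAC's payoff: 53e_G − 3e_Se_G − 4e_G².
∂π/∂e_G = 53 − 3e_S − 8e_G = 0, so e_G = 6.625 − 0.375e_S.
The best-response slope de_G/de_S = −0.375 < 0: the reaction function is downward-sloping, so the choices are strategic substitutes.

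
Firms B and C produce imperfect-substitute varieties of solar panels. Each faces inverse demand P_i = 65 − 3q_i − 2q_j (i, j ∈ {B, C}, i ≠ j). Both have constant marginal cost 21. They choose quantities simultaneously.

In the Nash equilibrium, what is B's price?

37.5

Firm B's profit: π = q_B(65 − 3q_B − 2q_C) − 21q_B.
∂π/∂q_B = 44 − 6q_B − 2q_C = 0 ⇒ q_B = 22/3 − (1/3)q_C.
The game is symmetric, so in equilibrium q_C = q_B: the reaction function gives (4/3)q_B = 22/3, hence q_B = 5.5.
P_B = 65 − 3·5.5 − 2·5.5 = 37.5.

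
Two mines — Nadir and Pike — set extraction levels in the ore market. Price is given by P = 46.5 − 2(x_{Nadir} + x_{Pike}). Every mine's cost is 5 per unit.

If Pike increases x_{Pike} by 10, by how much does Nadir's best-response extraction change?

-5

Mine Nadir's profit: π = x_{Nadir}(46.5 − 2(x_{Nadir} + x_{Pike})) − 5x_{Nadir}.
∂π/∂x_{Nadir} = 41.5 − 4x_{Nadir} − 2x_{Pike} = 0, so x_{Nadir} = 10.375 − 0.5x_{Pike}.
The reaction-function slope is −0.5, so a 10-unit rise in x_{Pike} moves x_{Nadir} by −0.5 × 10 = −5. Nadir's best response falls — the actions are strategic substitutes.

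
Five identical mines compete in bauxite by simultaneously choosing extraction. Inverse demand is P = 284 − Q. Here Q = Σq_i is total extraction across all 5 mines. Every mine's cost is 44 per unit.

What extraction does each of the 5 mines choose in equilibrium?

A representative mine's profit is π_i = q_i(284 − Q) − 44q_i, with Q = q_i + Σ_{j≠i} q_j.
First-order condition: 240 − 2q_i − Σ_{j≠i} q_j = 0.
With identical mines, set every q_j = q: then 240 − 2q − 4q = 0, i.e. q = 240/6 = 40.

40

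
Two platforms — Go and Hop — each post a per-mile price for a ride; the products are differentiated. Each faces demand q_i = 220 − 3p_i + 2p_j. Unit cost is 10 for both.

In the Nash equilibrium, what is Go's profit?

8268.75

Go's profit: π = (p_{Go} − 10)(220 − 3p_{Go} + 2p_{Hop}).
∂π/∂p_{Go} = 250 − 6p_{Go} + 2p_{Hop} = 0 ⇒ p_{Go} = 125/3 + (1/3)p_{Hop}.
Setting p_{Go} = p_{Hop} in the reaction function: p_{Go} = 125/3 + (1/3)p_{Go}, so p_{Go} = (125/3) / (2/3) = 62.5.
q_{Go} = 220 − 3·62.5 + 2·62.5 = 157.5.
Profit = (62.5 − 10)·157.5 = 8268.75.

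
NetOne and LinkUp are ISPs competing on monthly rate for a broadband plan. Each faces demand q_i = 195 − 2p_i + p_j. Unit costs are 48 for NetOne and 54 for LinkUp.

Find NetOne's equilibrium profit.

4960.08

NetOne's profit: π = (p_{NetOne} − 48)(195 − 2p_{NetOne} + p_{LinkUp}).
∂π/∂p_{NetOne} = 291 − 4p_{NetOne} + p_{LinkUp} = 0 ⇒ p_{NetOne} = 72.75 + 0.25p_{LinkUp}.
Similarly p_{LinkUp} = 75.75 + 0.25p_{NetOne}.
Plugging p_{LinkUp} into NetOne's best response: p_{NetOne} = 72.75 + 0.25(75.75 + 0.25p_{NetOne}) ⇒ 0.9375p_{NetOne} = 91.6875, so p_{NetOne} = 97.8.
Then p_{LinkUp} = 75.75 + 0.25·97.8 = 100.2.
q_{NetOne} = 195 − 2·97.8 + 100.2 = 99.6.
Profit = (97.8 − 48)·99.6 = 4960.08.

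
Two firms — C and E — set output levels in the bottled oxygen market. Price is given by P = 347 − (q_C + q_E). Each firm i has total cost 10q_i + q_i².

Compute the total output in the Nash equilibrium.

134.8

Firm C's profit: π = q_C(347 − (q_C + q_E)) − 10q_C − q_C².
∂π/∂q_C = 337 − 4q_C − q_E = 0, so q_C = 84.25 − 0.25q_E.
The game is symmetric, so in equilibrium q_E = q_C: the reaction function gives 1.25q_C = 84.25, hence q_C = 67.4.
Total output: 67.4 + 67.4 = 134.8.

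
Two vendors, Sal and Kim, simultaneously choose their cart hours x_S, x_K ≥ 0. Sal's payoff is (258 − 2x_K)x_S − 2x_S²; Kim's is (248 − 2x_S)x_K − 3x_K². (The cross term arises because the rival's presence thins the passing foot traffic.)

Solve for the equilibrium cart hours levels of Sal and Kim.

52.6, 23.8

Expanding Sal's payoff: 258x_S − 2x_Kx_S − 2x_S².
∂π/∂x_S = 258 − 2x_K − 4x_S = 0, so x_S = 64.5 − 0.5x_K.
Likewise for Kim: x_K = 124/3 − (1/3)x_S.
Plugging x_K into Sal's best response: x_S = 64.5 − 0.5(124/3 − (1/3)x_S) ⇒ (5/6)x_S = 263/6, so x_S = 52.6.
Then x_K = 124/3 − (1/3)·52.6 = 23.8.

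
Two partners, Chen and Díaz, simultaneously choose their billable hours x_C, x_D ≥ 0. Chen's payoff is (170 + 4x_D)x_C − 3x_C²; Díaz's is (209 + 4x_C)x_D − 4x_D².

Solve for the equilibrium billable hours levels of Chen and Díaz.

68.625, 60.4375

Expanding Chen's payoff: 170x_C + 4x_Dx_C − 3x_C².
∂π/∂x_C = 170 + 4x_D − 6x_C = 0, so x_C = 85/3 + (2/3)x_D.
Likewise for Díaz: x_D = 26.125 + 0.5x_C.
Substituting the second reaction function into the first: x_C = 85/3 + (2/3)(26.125 + 0.5x_C), which gives (2/3)x_C = 45.75 ⇒ x_C = 68.625.
Then x_D = 26.125 + 0.5·68.625 = 60.4375.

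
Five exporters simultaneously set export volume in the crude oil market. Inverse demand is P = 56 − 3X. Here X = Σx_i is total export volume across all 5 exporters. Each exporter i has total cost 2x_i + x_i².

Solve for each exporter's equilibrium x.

A representative exporter's profit is π_i = x_i(56 − 3X) − 2x_i − x_i², with X = x_i + Σ_{j≠i} x_j.
First-order condition: 54 − 8x_i − 3Σ_{j≠i} x_j = 0.
In a symmetric equilibrium every exporter chooses the same x, so Σ_{j≠i} x_j = 4x. The condition becomes 54 − 20x = 0, giving x = 54/20 = 2.7.

2.7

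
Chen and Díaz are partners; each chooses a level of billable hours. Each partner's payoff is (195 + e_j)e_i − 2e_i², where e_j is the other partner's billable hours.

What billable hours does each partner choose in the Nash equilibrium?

Chen's payoff is (195 + e_D)e_C − 2e_C².
∂π/∂e_C = 195 + e_D − 4e_C = 0, so e_C = 48.75 + 0.25e_D.
The game is symmetric, so in equilibrium e_D = e_C: the reaction function gives 0.75e_C = 48.75, hence e_C = 65.

65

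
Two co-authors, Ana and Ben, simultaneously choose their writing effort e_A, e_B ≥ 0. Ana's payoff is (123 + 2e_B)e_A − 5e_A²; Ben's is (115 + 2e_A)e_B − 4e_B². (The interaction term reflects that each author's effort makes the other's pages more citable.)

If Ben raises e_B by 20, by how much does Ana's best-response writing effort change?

4

Expanding Ana's payoff: 123e_A + 2e_Be_A − 5e_A².
∂π/∂e_A = 123 + 2e_B − 10e_A = 0, so e_A = 12.3 + 0.2e_B.
The reaction-function slope is 0.2, so a 20-unit rise in e_B moves e_A by 0.2 × 20 = 4. Ana's best response rises — the actions are strategic complements.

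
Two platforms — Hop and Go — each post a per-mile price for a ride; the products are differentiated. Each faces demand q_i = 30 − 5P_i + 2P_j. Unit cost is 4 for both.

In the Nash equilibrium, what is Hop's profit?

Hop's profit: π = (P_{Hop} − 4)(30 − 5P_{Hop} + 2P_{Go}).
∂π/∂P_{Hop} = 50 − 10P_{Hop} + 2P_{Go} = 0 ⇒ P_{Hop} = 5 + 0.2P_{Go}.
By symmetry P_{Go} = P_{Hop}; substituting into the reaction function, 0.8P_{Hop} = 5 and P_{Hop} = 6.25.
q_{Hop} = 30 − 5·6.25 + 2·6.25 = 11.25.
Profit = (6.25 − 4)·11.25 = 25.3125.

25.3125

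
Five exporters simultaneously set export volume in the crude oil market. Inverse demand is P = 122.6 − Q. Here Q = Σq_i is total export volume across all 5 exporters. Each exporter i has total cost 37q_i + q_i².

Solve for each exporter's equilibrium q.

A representative exporter's profit is π_i = q_i(122.6 − Q) − 37q_i − q_i², with Q = q_i + Σ_{j≠i} q_j.
First-order condition: 85.6 − 4q_i − Σ_{j≠i} q_j = 0.
In a symmetric equilibrium every exporter chooses the same q, so Σ_{j≠i} q_j = 4q. The condition becomes 85.6 − 8q = 0, giving q = 85.6/8 = 10.7.

10.7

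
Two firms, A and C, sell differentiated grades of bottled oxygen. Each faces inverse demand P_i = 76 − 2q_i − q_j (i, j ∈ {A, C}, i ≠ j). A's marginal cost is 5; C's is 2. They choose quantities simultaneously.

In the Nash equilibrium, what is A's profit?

392

Firm A's profit: π = q_A(76 − 2q_A − q_C) − 5q_A.
∂π/∂q_A = 71 − 4q_A − q_C = 0 ⇒ q_A = 17.75 − 0.25q_C.
Similarly q_C = 18.5 − 0.25q_A.
Substituting the second reaction function into the first: q_A = 17.75 − 0.25(18.5 − 0.25q_A), which gives 0.9375q_A = 13.125 ⇒ q_A = 14.
Then q_C = 18.5 − 0.25·14 = 15.
P_A = 76 − 2·14 − 15 = 33.
Profit = (33 − 5)·14 = 392.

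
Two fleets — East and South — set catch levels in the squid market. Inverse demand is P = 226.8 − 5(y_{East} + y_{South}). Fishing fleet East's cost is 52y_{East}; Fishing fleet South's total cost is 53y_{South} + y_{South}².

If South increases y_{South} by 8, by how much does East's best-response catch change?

-4

Fishing fleet East's profit: π = y_{East}(226.8 − 5(y_{East} + y_{South})) − 52y_{East}.
∂π/∂y_{East} = 174.8 − 10y_{East} − 5y_{South} = 0, so y_{East} = 17.48 − 0.5y_{South}.
The reaction-function slope is −0.5, so an 8-unit rise in y_{South} moves y_{East} by −0.5 × 8 = −4. East's best response falls — the actions are strategic substitutes.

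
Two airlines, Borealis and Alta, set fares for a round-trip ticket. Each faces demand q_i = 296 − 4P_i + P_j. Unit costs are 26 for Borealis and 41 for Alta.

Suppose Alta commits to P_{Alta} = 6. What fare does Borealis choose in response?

Borealis's profit: π = (P_{Borealis} − 26)(296 − 4P_{Borealis} + P_{Alta}).
∂π/∂P_{Borealis} = 400 − 8P_{Borealis} + P_{Alta} = 0 ⇒ P_{Borealis} = 50 + 0.125P_{Alta}.
At P_{Alta} = 6: P_{Borealis} = 50 + 0.125·6 = 50.75.

50.75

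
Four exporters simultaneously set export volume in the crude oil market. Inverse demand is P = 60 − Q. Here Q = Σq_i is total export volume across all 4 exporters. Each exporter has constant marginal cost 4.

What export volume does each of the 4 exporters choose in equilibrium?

11.2

A representative exporter's profit is π_i = q_i(60 − Q) − 4q_i, with Q = q_i + Σ_{j≠i} q_j.
First-order condition: 56 − 2q_i − Σ_{j≠i} q_j = 0.
With identical exporters, set every q_j = q: then 56 − 2q − 3q = 0, i.e. q = 56/5 = 11.2.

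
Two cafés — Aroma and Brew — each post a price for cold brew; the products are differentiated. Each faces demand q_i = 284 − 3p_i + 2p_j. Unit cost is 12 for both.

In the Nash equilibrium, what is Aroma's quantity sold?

Aroma's profit: π = (p_{Aroma} − 12)(284 − 3p_{Aroma} + 2p_{Brew}).
∂π/∂p_{Aroma} = 320 − 6p_{Aroma} + 2p_{Brew} = 0 ⇒ p_{Aroma} = 160/3 + (1/3)p_{Brew}.
The game is symmetric, so in equilibrium p_{Brew} = p_{Aroma}: the reaction function gives (2/3)p_{Aroma} = 160/3, hence p_{Aroma} = 80.
q_{Aroma} = 284 − 3·80 + 2·80 = 204.

204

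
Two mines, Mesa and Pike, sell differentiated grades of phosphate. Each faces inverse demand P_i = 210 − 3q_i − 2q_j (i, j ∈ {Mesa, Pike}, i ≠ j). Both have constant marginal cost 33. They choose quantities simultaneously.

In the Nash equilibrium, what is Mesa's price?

99.375

Mine Mesa's profit: π = q_{Mesa}(210 − 3q_{Mesa} − 2q_{Pike}) − 33q_{Mesa}.
∂π/∂q_{Mesa} = 177 − 6q_{Mesa} − 2q_{Pike} = 0 ⇒ q_{Mesa} = 29.5 − (1/3)q_{Pike}.
By symmetry q_{Pike} = q_{Mesa}; substituting into the reaction function, (4/3)q_{Mesa} = 29.5 and q_{Mesa} = 22.125.
P_{Mesa} = 210 − 3·22.125 − 2·22.125 = 99.375.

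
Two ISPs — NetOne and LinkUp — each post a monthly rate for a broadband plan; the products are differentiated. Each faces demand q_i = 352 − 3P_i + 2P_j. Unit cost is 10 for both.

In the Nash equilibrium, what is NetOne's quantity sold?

256.5

NetOne's profit: π = (P_{NetOne} − 10)(352 − 3P_{NetOne} + 2P_{LinkUp}).
∂π/∂P_{NetOne} = 382 − 6P_{NetOne} + 2P_{LinkUp} = 0 ⇒ P_{NetOne} = 191/3 + (1/3)P_{LinkUp}.
By symmetry P_{LinkUp} = P_{NetOne}; substituting into the reaction function, (2/3)P_{NetOne} = 191/3 and P_{NetOne} = 95.5.
q_{NetOne} = 352 − 3·95.5 + 2·95.5 = 256.5.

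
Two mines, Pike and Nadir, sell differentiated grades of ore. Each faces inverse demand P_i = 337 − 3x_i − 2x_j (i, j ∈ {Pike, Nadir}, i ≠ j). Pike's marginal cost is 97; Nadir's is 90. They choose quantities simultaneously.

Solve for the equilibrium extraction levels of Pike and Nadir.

Mine Pike's profit: π = x_{Pike}(337 − 3x_{Pike} − 2x_{Nadir}) − 97x_{Pike}.
∂π/∂x_{Pike} = 240 − 6x_{Pike} − 2x_{Nadir} = 0 ⇒ x_{Pike} = 40 − (1/3)x_{Nadir}.
Similarly x_{Nadir} = 247/6 − (1/3)x_{Pike}.
Substituting the second reaction function into the first: x_{Pike} = 40 − (1/3)(247/6 − (1/3)x_{Pike}), which gives (8/9)x_{Pike} = 473/18 ⇒ x_{Pike} = 29.5625.
Then x_{Nadir} = 247/6 − (1/3)·29.5625 = 31.3125.

29.5625, 31.3125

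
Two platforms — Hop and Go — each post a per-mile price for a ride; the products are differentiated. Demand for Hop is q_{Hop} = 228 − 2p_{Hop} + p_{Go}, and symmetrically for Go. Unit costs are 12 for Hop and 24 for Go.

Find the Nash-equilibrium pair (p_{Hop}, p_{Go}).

85.6, 90.4

Hop's profit: π = (p_{Hop} − 12)(228 − 2p_{Hop} + p_{Go}).
∂π/∂p_{Hop} = 252 − 4p_{Hop} + p_{Go} = 0 ⇒ p_{Hop} = 63 + 0.25p_{Go}.
Similarly p_{Go} = 69 + 0.25p_{Hop}.
Substituting the second reaction function into the first: p_{Hop} = 63 + 0.25(69 + 0.25p_{Hop}), which gives 0.9375p_{Hop} = 80.25 ⇒ p_{Hop} = 85.6.
Then p_{Go} = 69 + 0.25·85.6 = 90.4.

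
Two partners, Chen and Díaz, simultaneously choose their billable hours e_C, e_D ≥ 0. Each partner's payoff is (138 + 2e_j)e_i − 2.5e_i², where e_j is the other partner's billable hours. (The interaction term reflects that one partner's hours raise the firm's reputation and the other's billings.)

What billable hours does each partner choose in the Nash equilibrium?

46

Chen's payoff is (138 + 2e_D)e_C − 2.5e_C².
∂π/∂e_C = 138 + 2e_D − 5e_C = 0, so e_C = 27.6 + 0.4e_D.
Setting e_C = e_D in the reaction function: e_C = 27.6 + 0.4e_C, so e_C = 27.6 / 0.6 = 46.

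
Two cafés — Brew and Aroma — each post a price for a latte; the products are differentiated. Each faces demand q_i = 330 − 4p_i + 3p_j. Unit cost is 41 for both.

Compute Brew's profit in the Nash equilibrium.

Brew's profit: π = (p_{Brew} − 41)(330 − 4p_{Brew} + 3p_{Aroma}).
∂π/∂p_{Brew} = 494 − 8p_{Brew} + 3p_{Aroma} = 0 ⇒ p_{Brew} = 61.75 + 0.375p_{Aroma}.
By symmetry p_{Aroma} = p_{Brew}; substituting into the reaction function, 0.625p_{Brew} = 61.75 and p_{Brew} = 98.8.
q_{Brew} = 330 − 4·98.8 + 3·98.8 = 231.2.
Profit = (98.8 − 41)·231.2 = 13363.36.

13363.36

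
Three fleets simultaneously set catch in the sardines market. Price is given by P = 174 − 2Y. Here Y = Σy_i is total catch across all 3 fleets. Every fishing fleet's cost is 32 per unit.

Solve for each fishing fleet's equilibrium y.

A representative fishing fleet's profit is π_i = y_i(174 − 2Y) − 32y_i, with Y = y_i + Σ_{j≠i} y_j.
First-order condition: 142 − 4y_i − 2Σ_{j≠i} y_j = 0.
With identical fishing fleets, set every y_j = y: then 142 − 4y − 4y = 0, i.e. y = 142/8 = 17.75.

17.75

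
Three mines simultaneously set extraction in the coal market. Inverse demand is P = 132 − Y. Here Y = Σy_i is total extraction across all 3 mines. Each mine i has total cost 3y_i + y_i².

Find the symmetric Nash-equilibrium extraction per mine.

A representative mine's profit is π_i = y_i(132 − Y) − 3y_i − y_i², with Y = y_i + Σ_{j≠i} y_j.
First-order condition: 129 − 4y_i − Σ_{j≠i} y_j = 0.
In a symmetric equilibrium every mine chooses the same y, so Σ_{j≠i} y_j = 2y. The condition becomes 129 − 6y = 0, giving y = 129/6 = 21.5.

21.5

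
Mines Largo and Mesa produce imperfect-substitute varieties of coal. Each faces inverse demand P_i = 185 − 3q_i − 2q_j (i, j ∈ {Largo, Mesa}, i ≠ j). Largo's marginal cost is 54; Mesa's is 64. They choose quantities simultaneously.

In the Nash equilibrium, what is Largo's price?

Mine Largo's profit: π = q_{Largo}(185 − 3q_{Largo} − 2q_{Mesa}) − 54q_{Largo}.
∂π/∂q_{Largo} = 131 − 6q_{Largo} − 2q_{Mesa} = 0 ⇒ q_{Largo} = 131/6 − (1/3)q_{Mesa}.
Similarly q_{Mesa} = 121/6 − (1/3)q_{Largo}.
Substituting the second reaction function into the first: q_{Largo} = 131/6 − (1/3)(121/6 − (1/3)q_{Largo}), which gives (8/9)q_{Largo} = 136/9 ⇒ q_{Largo} = 17.
Then q_{Mesa} = 121/6 − (1/3)·17 = 14.5.
P_{Largo} = 185 − 3·17 − 2·14.5 = 105.

105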